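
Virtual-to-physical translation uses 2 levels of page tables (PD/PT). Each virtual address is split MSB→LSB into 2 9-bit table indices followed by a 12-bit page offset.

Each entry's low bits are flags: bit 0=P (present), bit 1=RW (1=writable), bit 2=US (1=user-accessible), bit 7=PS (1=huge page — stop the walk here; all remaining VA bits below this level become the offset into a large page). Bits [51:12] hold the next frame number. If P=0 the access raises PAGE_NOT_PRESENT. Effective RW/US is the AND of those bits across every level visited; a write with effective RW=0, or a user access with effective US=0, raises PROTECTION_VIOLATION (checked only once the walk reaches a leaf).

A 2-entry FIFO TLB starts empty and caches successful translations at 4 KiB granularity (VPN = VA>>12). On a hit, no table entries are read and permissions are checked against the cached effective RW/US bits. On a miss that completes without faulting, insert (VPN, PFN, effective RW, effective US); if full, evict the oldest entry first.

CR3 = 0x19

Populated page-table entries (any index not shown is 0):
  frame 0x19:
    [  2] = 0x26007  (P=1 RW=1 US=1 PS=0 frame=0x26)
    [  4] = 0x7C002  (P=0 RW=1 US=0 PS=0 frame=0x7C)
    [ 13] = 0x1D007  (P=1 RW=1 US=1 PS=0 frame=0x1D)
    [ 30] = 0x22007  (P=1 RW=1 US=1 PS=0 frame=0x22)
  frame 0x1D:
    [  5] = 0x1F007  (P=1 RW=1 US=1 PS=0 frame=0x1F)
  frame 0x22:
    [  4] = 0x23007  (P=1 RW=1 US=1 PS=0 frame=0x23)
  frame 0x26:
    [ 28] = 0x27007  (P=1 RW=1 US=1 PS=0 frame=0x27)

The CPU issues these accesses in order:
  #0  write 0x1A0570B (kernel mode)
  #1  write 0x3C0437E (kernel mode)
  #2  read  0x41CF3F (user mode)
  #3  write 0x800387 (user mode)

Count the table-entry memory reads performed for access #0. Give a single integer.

Per-access translation:
#0 VA=0x1A0570B (w,kernel):
  L0 @0x19[13] → 0x1D007  P=1,RW=1,US=1,PS=0
  L1 @0x1D[5] → 0x1F007  P=1,RW=1,US=1,PS=0
  → PA=0x1F70B  (2 entries read)
#1 VA=0x3C0437E (w,kernel):
  L0 @0x19[30] → 0x22007  P=1,RW=1,US=1,PS=0
  L1 @0x22[4] → 0x23007  P=1,RW=1,US=1,PS=0
  → PA=0x2337E  (2 entries read)
#2 VA=0x41CF3F (r,user):
  L0 @0x19[2] → 0x26007  P=1,RW=1,US=1,PS=0
  L1 @0x26[28] → 0x27007  P=1,RW=1,US=1,PS=0
  → PA=0x27F3F  (2 entries read)
#3 VA=0x800387 (w,user):
  L0 @0x19[4] → 0x7C002  P=0,RW=1,US=0,PS=0
  ✗ PAGE_NOT_PRESENT  [1 reads]

Entries read for #0: 2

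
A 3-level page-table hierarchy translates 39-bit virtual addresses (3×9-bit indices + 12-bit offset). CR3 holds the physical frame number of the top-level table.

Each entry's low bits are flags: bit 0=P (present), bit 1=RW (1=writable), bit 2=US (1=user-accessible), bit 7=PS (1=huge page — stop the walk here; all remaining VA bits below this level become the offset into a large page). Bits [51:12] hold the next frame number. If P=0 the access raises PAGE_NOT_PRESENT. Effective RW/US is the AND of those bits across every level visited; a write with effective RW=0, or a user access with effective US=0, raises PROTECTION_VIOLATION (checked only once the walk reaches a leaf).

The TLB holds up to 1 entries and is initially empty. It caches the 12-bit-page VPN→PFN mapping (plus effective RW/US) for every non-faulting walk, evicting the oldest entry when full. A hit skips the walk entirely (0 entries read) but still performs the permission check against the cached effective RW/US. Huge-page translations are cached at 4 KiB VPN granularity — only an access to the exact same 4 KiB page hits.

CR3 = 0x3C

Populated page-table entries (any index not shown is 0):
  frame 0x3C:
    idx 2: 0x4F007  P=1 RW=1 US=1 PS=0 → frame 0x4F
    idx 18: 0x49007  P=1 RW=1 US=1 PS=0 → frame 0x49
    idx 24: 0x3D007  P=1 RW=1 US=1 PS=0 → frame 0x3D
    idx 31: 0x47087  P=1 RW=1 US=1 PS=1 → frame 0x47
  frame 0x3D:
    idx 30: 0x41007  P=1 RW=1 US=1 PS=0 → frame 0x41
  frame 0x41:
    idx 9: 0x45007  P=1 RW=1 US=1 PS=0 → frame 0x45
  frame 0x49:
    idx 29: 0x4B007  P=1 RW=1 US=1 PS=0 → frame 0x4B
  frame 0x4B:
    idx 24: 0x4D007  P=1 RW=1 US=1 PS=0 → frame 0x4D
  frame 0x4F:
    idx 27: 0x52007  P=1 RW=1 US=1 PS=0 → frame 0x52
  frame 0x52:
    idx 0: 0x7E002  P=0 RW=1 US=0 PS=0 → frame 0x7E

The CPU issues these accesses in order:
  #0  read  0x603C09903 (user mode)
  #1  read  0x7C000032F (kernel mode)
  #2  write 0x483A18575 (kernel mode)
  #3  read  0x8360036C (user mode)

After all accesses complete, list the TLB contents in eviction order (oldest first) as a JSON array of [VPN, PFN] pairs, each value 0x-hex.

Trace:
#0 VA=0x603C09903 (r,user):
  lvl0: tbl 0x3C, slot 24 ⇒ 0x3D007 (P1/RW1/US1/PS0)
  lvl1: tbl 0x3D, slot 30 ⇒ 0x41007 (P1/RW1/US1/PS0)
  lvl2: tbl 0x41, slot 9 ⇒ 0x45007 (P1/RW1/US1/PS0)
  → PA=0x45903  (3 entries read)
#1 VA=0x7C000032F (r,kernel):
  lvl0: tbl 0x3C, slot 31 ⇒ 0x47087 (P1/RW1/US1/PS1)
  → PA=0x4732F (huge @L0)  (1 entries read)
#2 VA=0x483A18575 (w,kernel):
  lvl0: tbl 0x3C, slot 18 ⇒ 0x49007 (P1/RW1/US1/PS0)
  lvl1: tbl 0x49, slot 29 ⇒ 0x4B007 (P1/RW1/US1/PS0)
  lvl2: tbl 0x4B, slot 24 ⇒ 0x4D007 (P1/RW1/US1/PS0)
  → PA=0x4D575  (3 entries read)
#3 VA=0x8360036C (r,user):
  lvl0: tbl 0x3C, slot 2 ⇒ 0x4F007 (P1/RW1/US1/PS0)
  lvl1: tbl 0x4F, slot 27 ⇒ 0x52007 (P1/RW1/US1/PS0)
  lvl2: tbl 0x52, slot 0 ⇒ 0x7E002 (P0/RW1/US0/PS0)
  ✗ PAGE_NOT_PRESENT  [3 reads]

TLB: [["0x483A18", "0x4D"]]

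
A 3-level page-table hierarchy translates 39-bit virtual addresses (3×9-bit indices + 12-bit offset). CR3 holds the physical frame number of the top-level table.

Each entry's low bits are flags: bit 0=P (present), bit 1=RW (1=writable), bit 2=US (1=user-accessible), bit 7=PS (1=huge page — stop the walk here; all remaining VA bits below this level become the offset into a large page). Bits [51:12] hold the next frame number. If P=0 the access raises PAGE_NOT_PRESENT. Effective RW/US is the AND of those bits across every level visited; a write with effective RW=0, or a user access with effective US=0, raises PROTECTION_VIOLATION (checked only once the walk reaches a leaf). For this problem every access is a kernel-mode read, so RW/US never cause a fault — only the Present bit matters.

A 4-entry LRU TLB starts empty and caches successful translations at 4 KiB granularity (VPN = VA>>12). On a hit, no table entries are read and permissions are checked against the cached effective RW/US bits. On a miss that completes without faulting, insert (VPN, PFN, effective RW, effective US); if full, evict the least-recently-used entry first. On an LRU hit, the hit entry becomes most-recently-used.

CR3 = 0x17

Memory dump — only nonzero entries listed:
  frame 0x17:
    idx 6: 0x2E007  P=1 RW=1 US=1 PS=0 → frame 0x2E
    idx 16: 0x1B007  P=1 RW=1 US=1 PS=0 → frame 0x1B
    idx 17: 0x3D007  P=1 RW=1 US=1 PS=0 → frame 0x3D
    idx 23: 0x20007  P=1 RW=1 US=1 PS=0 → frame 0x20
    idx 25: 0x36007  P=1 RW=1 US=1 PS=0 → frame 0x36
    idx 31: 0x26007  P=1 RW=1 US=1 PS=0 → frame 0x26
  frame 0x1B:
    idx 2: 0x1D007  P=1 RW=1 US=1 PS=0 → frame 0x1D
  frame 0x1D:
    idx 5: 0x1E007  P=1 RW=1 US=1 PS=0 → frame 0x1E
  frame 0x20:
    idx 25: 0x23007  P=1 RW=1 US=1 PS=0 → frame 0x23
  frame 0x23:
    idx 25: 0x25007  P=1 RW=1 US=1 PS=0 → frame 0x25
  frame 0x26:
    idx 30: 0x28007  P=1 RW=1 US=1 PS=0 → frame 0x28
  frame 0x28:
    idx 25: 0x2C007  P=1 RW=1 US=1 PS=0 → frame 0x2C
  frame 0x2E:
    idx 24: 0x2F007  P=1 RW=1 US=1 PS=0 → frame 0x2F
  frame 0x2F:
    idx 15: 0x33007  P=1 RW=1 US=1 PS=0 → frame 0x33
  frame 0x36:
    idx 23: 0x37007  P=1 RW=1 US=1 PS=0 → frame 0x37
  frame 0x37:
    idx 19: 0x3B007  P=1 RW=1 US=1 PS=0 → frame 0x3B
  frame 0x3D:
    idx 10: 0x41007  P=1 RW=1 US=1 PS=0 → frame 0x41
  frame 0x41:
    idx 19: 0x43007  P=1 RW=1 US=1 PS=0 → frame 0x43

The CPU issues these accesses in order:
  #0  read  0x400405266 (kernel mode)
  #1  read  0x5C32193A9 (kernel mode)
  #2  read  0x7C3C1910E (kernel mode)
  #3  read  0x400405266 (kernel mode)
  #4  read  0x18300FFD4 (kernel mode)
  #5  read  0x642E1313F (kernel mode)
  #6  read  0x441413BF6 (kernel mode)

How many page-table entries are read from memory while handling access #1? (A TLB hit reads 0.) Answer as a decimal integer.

Walk each access:
#0 VA=0x400405266 (r,kernel):
  L0 @0x17[16] → 0x1B007  P=1,RW=1,US=1,PS=0
  L1 @0x1B[2] → 0x1D007  P=1,RW=1,US=1,PS=0
  L2 @0x1D[5] → 0x1E007  P=1,RW=1,US=1,PS=0
  ✓ 0x1E266  — 3 lookups
#1 VA=0x5C32193A9 (r,kernel):
  L0 @0x17[23] → 0x20007  P=1,RW=1,US=1,PS=0
  L1 @0x20[25] → 0x23007  P=1,RW=1,US=1,PS=0
  L2 @0x23[25] → 0x25007  P=1,RW=1,US=1,PS=0
  ✓ 0x253A9  — 3 lookups
#2 VA=0x7C3C1910E (r,kernel):
  L0 @0x17[31] → 0x26007  P=1,RW=1,US=1,PS=0
  L1 @0x26[30] → 0x28007  P=1,RW=1,US=1,PS=0
  L2 @0x28[25] → 0x2C007  P=1,RW=1,US=1,PS=0
  ✓ 0x2C10E  — 3 lookups
#3 VA=0x400405266 (r,kernel):
  TLB hit vpn=0x400405 → PA=0x1E266
#4 VA=0x18300FFD4 (r,kernel):
  L0 @0x17[6] → 0x2E007  P=1,RW=1,US=1,PS=0
  L1 @0x2E[24] → 0x2F007  P=1,RW=1,US=1,PS=0
  L2 @0x2F[15] → 0x33007  P=1,RW=1,US=1,PS=0
  ✓ 0x33FD4  — 3 lookups
#5 VA=0x642E1313F (r,kernel):
  L0 @0x17[25] → 0x36007  P=1,RW=1,US=1,PS=0
  L1 @0x36[23] → 0x37007  P=1,RW=1,US=1,PS=0
  L2 @0x37[19] → 0x3B007  P=1,RW=1,US=1,PS=0
  ✓ 0x3B13F  — 3 lookups
#6 VA=0x441413BF6 (r,kernel):
  L0 @0x17[17] → 0x3D007  P=1,RW=1,US=1,PS=0
  L1 @0x3D[10] → 0x41007  P=1,RW=1,US=1,PS=0
  L2 @0x41[19] → 0x43007  P=1,RW=1,US=1,PS=0
  ✓ 0x43BF6  — 3 lookups

Entries read for #1: 3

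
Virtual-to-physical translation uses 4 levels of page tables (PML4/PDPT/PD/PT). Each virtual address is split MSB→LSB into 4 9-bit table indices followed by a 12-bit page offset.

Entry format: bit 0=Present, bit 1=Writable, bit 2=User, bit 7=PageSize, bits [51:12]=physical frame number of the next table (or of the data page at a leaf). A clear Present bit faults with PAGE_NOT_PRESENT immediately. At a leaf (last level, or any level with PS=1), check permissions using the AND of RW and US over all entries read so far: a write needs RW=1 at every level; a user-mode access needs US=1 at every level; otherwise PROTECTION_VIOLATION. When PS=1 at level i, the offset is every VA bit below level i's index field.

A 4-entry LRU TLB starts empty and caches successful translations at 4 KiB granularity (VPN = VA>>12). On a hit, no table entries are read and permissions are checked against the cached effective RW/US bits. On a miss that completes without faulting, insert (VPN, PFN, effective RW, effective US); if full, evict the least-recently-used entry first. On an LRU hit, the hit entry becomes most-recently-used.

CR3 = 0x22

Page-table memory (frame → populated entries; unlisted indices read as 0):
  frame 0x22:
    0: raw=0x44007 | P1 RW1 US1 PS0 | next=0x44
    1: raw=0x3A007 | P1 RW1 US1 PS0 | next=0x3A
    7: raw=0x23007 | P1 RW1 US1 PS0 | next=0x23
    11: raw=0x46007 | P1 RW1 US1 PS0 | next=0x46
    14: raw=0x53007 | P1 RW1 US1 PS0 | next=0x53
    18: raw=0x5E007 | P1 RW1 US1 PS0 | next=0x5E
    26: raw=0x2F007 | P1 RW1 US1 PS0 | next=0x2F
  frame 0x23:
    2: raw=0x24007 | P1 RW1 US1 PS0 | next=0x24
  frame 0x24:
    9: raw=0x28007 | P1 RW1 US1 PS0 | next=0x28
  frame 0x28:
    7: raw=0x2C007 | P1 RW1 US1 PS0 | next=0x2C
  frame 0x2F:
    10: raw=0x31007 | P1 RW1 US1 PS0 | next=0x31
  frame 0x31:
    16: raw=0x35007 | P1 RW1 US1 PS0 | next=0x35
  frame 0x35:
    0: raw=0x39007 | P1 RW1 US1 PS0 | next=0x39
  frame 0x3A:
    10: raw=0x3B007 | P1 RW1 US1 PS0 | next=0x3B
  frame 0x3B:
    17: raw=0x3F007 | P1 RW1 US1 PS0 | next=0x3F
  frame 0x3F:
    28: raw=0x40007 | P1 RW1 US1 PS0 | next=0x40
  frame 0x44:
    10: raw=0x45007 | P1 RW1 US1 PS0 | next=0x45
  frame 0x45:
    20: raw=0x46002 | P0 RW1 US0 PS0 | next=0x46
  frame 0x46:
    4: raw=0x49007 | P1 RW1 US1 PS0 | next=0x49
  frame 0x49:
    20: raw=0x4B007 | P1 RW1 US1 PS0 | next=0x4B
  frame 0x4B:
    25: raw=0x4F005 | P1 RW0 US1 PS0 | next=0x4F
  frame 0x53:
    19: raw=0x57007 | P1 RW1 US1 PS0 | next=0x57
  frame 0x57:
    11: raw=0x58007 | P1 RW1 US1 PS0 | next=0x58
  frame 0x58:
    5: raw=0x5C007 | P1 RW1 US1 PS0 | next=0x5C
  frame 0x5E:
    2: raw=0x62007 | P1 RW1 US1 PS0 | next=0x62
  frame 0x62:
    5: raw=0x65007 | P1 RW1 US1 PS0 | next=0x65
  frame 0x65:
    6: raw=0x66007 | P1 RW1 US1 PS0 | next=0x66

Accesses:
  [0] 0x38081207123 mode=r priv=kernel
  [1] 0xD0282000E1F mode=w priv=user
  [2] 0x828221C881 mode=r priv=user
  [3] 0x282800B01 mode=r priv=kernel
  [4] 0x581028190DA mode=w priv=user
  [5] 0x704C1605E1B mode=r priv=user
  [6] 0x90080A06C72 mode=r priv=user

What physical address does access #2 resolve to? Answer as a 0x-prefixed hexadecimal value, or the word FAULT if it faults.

Per-access translation:
#0 VA=0x38081207123 (r,kernel):
  [0] read 0x22 idx=7: raw=0x23007 flags P=1 W=1 U=1 S=0
  [1] read 0x23 idx=2: raw=0x24007 flags P=1 W=1 U=1 S=0
  [2] read 0x24 idx=9: raw=0x28007 flags P=1 W=1 U=1 S=0
  [3] read 0x28 idx=7: raw=0x2C007 flags P=1 W=1 U=1 S=0
  → PA=0x2C123  (4 entries read)
#1 VA=0xD0282000E1F (w,user):
  [0] read 0x22 idx=26: raw=0x2F007 flags P=1 W=1 U=1 S=0
  [1] read 0x2F idx=10: raw=0x31007 flags P=1 W=1 U=1 S=0
  [2] read 0x31 idx=16: raw=0x35007 flags P=1 W=1 U=1 S=0
  [3] read 0x35 idx=0: raw=0x39007 flags P=1 W=1 U=1 S=0
  → PA=0x39E1F  (4 entries read)
#2 VA=0x828221C881 (r,user):
  [0] read 0x22 idx=1: raw=0x3A007 flags P=1 W=1 U=1 S=0
  [1] read 0x3A idx=10: raw=0x3B007 flags P=1 W=1 U=1 S=0
  [2] read 0x3B idx=17: raw=0x3F007 flags P=1 W=1 U=1 S=0
  [3] read 0x3F idx=28: raw=0x40007 flags P=1 W=1 U=1 S=0
  → PA=0x40881  (4 entries read)
#3 VA=0x282800B01 (r,kernel):
  [0] read 0x22 idx=0: raw=0x44007 flags P=1 W=1 U=1 S=0
  [1] read 0x44 idx=10: raw=0x45007 flags P=1 W=1 U=1 S=0
  [2] read 0x45 idx=20: raw=0x46002 flags P=0 W=1 U=0 S=0
  → PAGE_NOT_PRESENT  (3 entries read)
#4 VA=0x581028190DA (w,user):
  [0] read 0x22 idx=11: raw=0x46007 flags P=1 W=1 U=1 S=0
  [1] read 0x46 idx=4: raw=0x49007 flags P=1 W=1 U=1 S=0
  [2] read 0x49 idx=20: raw=0x4B007 flags P=1 W=1 U=1 S=0
  [3] read 0x4B idx=25: raw=0x4F005 flags P=1 W=0 U=1 S=0
  → PROTECTION_VIOLATION  (4 entries read)
#5 VA=0x704C1605E1B (r,user):
  [0] read 0x22 idx=14: raw=0x53007 flags P=1 W=1 U=1 S=0
  [1] read 0x53 idx=19: raw=0x57007 flags P=1 W=1 U=1 S=0
  [2] read 0x57 idx=11: raw=0x58007 flags P=1 W=1 U=1 S=0
  [3] read 0x58 idx=5: raw=0x5C007 flags P=1 W=1 U=1 S=0
  → PA=0x5CE1B  (4 entries read)
#6 VA=0x90080A06C72 (r,user):
  [0] read 0x22 idx=18: raw=0x5E007 flags P=1 W=1 U=1 S=0
  [1] read 0x5E idx=2: raw=0x62007 flags P=1 W=1 U=1 S=0
  [2] read 0x62 idx=5: raw=0x65007 flags P=1 W=1 U=1 S=0
  [3] read 0x65 idx=6: raw=0x66007 flags P=1 W=1 U=1 S=0
  → PA=0x66C72  (4 entries read)

Access #2 PA: 0x40881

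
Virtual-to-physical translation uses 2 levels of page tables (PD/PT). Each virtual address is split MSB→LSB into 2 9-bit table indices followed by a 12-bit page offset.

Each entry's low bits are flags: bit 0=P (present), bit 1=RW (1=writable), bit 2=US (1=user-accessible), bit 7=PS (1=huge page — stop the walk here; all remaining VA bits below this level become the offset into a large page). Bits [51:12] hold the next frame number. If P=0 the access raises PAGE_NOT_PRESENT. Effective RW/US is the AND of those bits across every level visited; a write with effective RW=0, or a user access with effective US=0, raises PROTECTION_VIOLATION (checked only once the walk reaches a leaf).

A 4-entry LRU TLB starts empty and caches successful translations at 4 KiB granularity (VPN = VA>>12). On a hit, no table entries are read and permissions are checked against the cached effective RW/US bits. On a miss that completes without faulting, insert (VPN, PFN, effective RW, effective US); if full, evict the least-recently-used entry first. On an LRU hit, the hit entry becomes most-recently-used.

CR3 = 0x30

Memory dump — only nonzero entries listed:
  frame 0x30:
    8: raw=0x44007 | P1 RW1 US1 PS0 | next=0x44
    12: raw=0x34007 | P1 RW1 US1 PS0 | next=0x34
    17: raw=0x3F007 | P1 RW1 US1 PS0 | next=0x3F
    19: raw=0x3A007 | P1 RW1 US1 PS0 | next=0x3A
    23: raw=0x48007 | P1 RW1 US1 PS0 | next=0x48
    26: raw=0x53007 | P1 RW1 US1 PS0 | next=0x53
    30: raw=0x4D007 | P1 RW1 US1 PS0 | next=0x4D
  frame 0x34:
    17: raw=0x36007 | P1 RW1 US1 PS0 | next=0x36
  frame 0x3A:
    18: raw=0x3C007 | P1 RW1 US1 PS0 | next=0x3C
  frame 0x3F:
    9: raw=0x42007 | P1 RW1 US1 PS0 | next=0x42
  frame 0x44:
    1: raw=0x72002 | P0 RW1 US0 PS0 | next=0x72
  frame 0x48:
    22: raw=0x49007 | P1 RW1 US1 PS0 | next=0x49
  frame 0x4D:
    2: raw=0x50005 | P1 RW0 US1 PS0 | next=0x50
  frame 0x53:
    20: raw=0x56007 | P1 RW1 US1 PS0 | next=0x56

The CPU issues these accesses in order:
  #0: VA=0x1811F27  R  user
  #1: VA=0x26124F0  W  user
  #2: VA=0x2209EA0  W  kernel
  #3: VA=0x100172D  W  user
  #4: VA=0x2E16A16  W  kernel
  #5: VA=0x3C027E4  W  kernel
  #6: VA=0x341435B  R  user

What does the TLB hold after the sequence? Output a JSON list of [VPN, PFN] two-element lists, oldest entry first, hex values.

Trace:
#0 VA=0x1811F27 (r,user):
  L0 @0x30[12] → 0x34007  P=1,RW=1,US=1,PS=0
  L1 @0x34[17] → 0x36007  P=1,RW=1,US=1,PS=0
  ✓ 0x36F27  — 2 lookups
#1 VA=0x26124F0 (w,user):
  L0 @0x30[19] → 0x3A007  P=1,RW=1,US=1,PS=0
  L1 @0x3A[18] → 0x3C007  P=1,RW=1,US=1,PS=0
  ✓ 0x3C4F0  — 2 lookups
#2 VA=0x2209EA0 (w,kernel):
  L0 @0x30[17] → 0x3F007  P=1,RW=1,US=1,PS=0
  L1 @0x3F[9] → 0x42007  P=1,RW=1,US=1,PS=0
  ✓ 0x42EA0  — 2 lookups
#3 VA=0x100172D (w,user):
  L0 @0x30[8] → 0x44007  P=1,RW=1,US=1,PS=0
  L1 @0x44[1] → 0x72002  P=0,RW=1,US=0,PS=0
  → PAGE_NOT_PRESENT  (2 entries read)
#4 VA=0x2E16A16 (w,kernel):
  L0 @0x30[23] → 0x48007  P=1,RW=1,US=1,PS=0
  L1 @0x48[22] → 0x49007  P=1,RW=1,US=1,PS=0
  ✓ 0x49A16  — 2 lookups
#5 VA=0x3C027E4 (w,kernel):
  L0 @0x30[30] → 0x4D007  P=1,RW=1,US=1,PS=0
  L1 @0x4D[2] → 0x50005  P=1,RW=0,US=1,PS=0
  → PROTECTION_VIOLATION  (2 entries read)
#6 VA=0x341435B (r,user):
  L0 @0x30[26] → 0x53007  P=1,RW=1,US=1,PS=0
  L1 @0x53[20] → 0x56007  P=1,RW=1,US=1,PS=0
  ✓ 0x5635B  — 2 lookups

TLB: [["0x2612", "0x3C"], ["0x2209", "0x42"], ["0x2E16", "0x49"], ["0x3414", "0x56"]]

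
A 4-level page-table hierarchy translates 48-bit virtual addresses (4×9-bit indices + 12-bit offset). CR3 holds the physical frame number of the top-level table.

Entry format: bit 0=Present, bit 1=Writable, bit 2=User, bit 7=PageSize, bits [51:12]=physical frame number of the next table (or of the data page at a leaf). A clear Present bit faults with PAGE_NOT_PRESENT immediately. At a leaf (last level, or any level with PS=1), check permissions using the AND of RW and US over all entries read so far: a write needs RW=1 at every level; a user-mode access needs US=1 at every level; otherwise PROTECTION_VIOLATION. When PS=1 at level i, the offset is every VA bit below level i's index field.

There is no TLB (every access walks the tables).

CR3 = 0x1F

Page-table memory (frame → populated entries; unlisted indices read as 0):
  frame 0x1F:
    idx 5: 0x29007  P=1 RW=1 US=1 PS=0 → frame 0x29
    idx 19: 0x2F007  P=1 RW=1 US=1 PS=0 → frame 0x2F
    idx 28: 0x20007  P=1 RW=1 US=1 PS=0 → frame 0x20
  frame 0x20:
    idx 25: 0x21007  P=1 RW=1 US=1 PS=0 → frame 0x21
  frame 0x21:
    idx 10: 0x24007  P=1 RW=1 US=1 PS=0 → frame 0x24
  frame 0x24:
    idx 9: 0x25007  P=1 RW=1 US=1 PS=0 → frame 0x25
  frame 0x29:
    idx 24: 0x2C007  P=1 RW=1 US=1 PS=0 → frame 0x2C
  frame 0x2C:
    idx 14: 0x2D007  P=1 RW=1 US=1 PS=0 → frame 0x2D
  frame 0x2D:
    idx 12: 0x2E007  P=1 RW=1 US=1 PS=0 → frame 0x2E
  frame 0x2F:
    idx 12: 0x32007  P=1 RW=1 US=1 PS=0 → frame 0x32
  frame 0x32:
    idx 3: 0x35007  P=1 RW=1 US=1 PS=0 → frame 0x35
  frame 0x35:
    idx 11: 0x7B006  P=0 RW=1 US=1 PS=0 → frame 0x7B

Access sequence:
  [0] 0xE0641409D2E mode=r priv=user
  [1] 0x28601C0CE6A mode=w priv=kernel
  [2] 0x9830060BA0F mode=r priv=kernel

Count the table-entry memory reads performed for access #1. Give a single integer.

Trace:
#0 VA=0xE0641409D2E (r,user):
  [0] read 0x1F idx=28: raw=0x20007 flags P=1 W=1 U=1 S=0
  [1] read 0x20 idx=25: raw=0x21007 flags P=1 W=1 U=1 S=0
  [2] read 0x21 idx=10: raw=0x24007 flags P=1 W=1 U=1 S=0
  [3] read 0x24 idx=9: raw=0x25007 flags P=1 W=1 U=1 S=0
  ⇒ phys 0x25D2E  [4 reads]
#1 VA=0x28601C0CE6A (w,kernel):
  [0] read 0x1F idx=5: raw=0x29007 flags P=1 W=1 U=1 S=0
  [1] read 0x29 idx=24: raw=0x2C007 flags P=1 W=1 U=1 S=0
  [2] read 0x2C idx=14: raw=0x2D007 flags P=1 W=1 U=1 S=0
  [3] read 0x2D idx=12: raw=0x2E007 flags P=1 W=1 U=1 S=0
  ⇒ phys 0x2EE6A  [4 reads]
#2 VA=0x9830060BA0F (r,kernel):
  [0] read 0x1F idx=19: raw=0x2F007 flags P=1 W=1 U=1 S=0
  [1] read 0x2F idx=12: raw=0x32007 flags P=1 W=1 U=1 S=0
  [2] read 0x32 idx=3: raw=0x35007 flags P=1 W=1 U=1 S=0
  [3] read 0x35 idx=11: raw=0x7B006 flags P=0 W=1 U=1 S=0
  → PAGE_NOT_PRESENT  (4 entries read)

Entries read for #1: 4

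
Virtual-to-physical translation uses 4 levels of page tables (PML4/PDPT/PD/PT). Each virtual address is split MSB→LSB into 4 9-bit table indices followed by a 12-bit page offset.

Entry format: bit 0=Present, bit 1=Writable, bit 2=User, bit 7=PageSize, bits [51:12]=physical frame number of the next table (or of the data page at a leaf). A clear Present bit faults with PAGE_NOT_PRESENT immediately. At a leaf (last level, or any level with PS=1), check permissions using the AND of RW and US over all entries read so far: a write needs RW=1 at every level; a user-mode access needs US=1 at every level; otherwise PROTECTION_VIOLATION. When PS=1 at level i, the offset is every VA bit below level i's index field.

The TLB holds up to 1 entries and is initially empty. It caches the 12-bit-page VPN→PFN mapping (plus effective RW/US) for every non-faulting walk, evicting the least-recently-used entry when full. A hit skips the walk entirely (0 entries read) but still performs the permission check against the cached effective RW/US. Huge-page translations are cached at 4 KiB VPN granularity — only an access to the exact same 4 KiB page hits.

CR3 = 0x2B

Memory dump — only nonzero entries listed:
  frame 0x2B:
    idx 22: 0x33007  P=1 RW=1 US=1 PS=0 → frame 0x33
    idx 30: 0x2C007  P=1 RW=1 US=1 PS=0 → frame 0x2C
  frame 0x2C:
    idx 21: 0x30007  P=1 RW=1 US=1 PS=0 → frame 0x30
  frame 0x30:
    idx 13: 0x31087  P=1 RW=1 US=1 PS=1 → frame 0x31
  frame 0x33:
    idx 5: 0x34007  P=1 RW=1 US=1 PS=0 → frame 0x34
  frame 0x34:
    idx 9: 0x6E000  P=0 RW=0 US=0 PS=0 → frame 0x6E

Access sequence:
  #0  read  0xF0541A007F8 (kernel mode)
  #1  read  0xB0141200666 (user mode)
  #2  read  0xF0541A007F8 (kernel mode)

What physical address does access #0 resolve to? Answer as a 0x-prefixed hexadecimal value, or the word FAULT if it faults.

Trace:
#0 VA=0xF0541A007F8 (r,kernel):
  L0 @0x2B[30] → 0x2C007  P=1,RW=1,US=1,PS=0
  L1 @0x2C[21] → 0x30007  P=1,RW=1,US=1,PS=0
  L2 @0x30[13] → 0x31087  P=1,RW=1,US=1,PS=1
  → PA=0x317F8 (huge @L2)  (3 entries read)
#1 VA=0xB0141200666 (r,user):
  L0 @0x2B[22] → 0x33007  P=1,RW=1,US=1,PS=0
  L1 @0x33[5] → 0x34007  P=1,RW=1,US=1,PS=0
  L2 @0x34[9] → 0x6E000  P=0,RW=0,US=0,PS=0
  ⇒ fault: PAGE_NOT_PRESENT  — 3 lookups
#2 VA=0xF0541A007F8 (r,kernel):
  TLB hit vpn=0xF0541A00 → PA=0x317F8

Access #0 PA: 0x317F8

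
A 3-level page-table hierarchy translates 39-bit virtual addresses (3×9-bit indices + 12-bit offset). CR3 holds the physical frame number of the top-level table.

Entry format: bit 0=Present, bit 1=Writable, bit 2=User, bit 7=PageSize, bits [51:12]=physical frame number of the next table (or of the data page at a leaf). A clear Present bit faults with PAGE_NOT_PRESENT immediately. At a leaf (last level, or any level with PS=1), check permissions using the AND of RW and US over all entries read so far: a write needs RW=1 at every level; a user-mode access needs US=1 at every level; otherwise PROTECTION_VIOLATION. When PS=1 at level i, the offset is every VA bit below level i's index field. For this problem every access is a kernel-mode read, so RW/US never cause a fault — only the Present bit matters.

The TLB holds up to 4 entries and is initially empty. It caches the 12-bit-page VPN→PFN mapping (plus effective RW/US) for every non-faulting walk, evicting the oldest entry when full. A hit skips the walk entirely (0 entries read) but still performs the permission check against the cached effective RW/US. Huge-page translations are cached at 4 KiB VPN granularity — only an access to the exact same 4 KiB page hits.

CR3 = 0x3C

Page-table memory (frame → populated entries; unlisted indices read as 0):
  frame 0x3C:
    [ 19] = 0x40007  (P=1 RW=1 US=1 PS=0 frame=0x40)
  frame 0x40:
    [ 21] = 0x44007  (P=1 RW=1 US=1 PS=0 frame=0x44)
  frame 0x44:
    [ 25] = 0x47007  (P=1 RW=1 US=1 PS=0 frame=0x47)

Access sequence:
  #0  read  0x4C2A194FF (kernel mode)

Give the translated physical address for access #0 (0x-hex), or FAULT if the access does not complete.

Walk each access:
#0 VA=0x4C2A194FF (r,kernel):
  L0 @0x3C[19] → 0x40007  P=1,RW=1,US=1,PS=0
  L1 @0x40[21] → 0x44007  P=1,RW=1,US=1,PS=0
  L2 @0x44[25] → 0x47007  P=1,RW=1,US=1,PS=0
  ⇒ phys 0x474FF  [3 reads]

Access #0 PA: 0x474FF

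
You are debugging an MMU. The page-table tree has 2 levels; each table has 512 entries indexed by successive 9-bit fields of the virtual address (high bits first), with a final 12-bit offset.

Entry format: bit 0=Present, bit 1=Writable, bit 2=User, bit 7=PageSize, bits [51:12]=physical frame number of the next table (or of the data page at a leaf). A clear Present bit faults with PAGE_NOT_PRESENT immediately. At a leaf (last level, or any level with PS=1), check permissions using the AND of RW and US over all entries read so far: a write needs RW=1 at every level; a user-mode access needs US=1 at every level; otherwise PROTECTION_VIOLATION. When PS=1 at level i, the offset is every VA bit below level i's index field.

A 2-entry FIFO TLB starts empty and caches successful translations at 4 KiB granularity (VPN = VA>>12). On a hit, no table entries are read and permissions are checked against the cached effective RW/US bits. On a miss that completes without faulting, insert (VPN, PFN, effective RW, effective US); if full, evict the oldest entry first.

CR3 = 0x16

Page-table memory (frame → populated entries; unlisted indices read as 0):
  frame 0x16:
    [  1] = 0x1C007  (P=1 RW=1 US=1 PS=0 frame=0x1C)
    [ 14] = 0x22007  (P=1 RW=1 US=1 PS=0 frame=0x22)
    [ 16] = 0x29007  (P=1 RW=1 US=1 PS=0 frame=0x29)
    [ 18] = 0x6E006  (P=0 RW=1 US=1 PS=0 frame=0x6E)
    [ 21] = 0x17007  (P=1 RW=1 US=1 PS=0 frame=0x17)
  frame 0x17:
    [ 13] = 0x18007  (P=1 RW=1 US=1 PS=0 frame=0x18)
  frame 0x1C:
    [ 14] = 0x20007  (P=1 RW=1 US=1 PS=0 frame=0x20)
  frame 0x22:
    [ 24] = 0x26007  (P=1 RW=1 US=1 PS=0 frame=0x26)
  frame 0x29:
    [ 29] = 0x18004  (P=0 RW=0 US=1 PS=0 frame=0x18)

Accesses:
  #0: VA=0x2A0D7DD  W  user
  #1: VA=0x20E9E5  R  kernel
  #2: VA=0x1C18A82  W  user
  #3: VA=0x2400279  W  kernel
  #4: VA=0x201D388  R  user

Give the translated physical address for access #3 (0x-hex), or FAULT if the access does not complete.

Per-access translation:
#0 VA=0x2A0D7DD (w,user):
  [0] read 0x16 idx=21: raw=0x17007 flags P=1 W=1 U=1 S=0
  [1] read 0x17 idx=13: raw=0x18007 flags P=1 W=1 U=1 S=0
  → PA=0x187DD  (2 entries read)
#1 VA=0x20E9E5 (r,kernel):
  [0] read 0x16 idx=1: raw=0x1C007 flags P=1 W=1 U=1 S=0
  [1] read 0x1C idx=14: raw=0x20007 flags P=1 W=1 U=1 S=0
  → PA=0x209E5  (2 entries read)
#2 VA=0x1C18A82 (w,user):
  [0] read 0x16 idx=14: raw=0x22007 flags P=1 W=1 U=1 S=0
  [1] read 0x22 idx=24: raw=0x26007 flags P=1 W=1 U=1 S=0
  → PA=0x26A82  (2 entries read)
#3 VA=0x2400279 (w,kernel):
  [0] read 0x16 idx=18: raw=0x6E006 flags P=0 W=1 U=1 S=0
  ⇒ fault: PAGE_NOT_PRESENT  — 1 lookups
#4 VA=0x201D388 (r,user):
  [0] read 0x16 idx=16: raw=0x29007 flags P=1 W=1 U=1 S=0
  [1] read 0x29 idx=29: raw=0x18004 flags P=0 W=0 U=1 S=0
  ⇒ fault: PAGE_NOT_PRESENT  — 2 lookups

Access #3 PA: FAULT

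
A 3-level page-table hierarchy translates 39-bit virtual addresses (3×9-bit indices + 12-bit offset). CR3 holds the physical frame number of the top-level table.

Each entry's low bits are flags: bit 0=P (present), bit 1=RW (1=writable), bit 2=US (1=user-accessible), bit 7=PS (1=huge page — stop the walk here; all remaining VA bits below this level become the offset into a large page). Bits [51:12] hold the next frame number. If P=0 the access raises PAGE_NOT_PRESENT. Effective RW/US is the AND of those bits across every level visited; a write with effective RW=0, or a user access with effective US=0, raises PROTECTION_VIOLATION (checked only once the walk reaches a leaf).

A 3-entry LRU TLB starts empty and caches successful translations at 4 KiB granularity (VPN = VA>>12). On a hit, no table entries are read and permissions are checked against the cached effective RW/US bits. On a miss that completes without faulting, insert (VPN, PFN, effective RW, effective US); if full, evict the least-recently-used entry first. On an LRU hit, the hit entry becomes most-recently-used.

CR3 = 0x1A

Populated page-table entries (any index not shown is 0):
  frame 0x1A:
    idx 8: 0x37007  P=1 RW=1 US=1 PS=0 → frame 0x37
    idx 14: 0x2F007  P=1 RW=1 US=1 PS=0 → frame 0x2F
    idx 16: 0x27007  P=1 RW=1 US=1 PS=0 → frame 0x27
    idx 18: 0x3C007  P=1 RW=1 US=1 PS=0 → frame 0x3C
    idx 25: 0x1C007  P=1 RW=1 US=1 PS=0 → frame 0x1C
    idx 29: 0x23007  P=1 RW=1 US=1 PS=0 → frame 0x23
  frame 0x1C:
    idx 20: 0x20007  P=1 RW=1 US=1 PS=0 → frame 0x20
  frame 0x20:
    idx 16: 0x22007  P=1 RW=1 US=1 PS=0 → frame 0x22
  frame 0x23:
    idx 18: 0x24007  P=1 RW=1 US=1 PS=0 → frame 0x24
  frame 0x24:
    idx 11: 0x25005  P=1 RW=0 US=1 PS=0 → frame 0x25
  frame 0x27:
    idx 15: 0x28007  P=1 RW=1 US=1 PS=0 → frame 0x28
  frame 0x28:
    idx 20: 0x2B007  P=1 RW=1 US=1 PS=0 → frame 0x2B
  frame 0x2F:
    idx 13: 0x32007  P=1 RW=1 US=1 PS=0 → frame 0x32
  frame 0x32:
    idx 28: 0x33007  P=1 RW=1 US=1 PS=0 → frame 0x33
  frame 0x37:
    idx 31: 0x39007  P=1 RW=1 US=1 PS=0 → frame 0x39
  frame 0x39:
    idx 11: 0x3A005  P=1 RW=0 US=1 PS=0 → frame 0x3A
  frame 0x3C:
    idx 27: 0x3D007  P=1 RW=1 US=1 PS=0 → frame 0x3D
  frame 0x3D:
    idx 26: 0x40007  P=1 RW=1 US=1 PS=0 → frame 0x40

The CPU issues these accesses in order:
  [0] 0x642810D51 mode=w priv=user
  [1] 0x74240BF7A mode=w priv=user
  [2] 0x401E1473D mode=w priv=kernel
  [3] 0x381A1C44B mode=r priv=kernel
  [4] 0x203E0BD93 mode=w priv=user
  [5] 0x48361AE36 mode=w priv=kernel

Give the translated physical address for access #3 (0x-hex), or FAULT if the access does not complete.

Walk each access:
#0 VA=0x642810D51 (w,user):
  L0 @0x1A[25] → 0x1C007  P=1,RW=1,US=1,PS=0
  L1 @0x1C[20] → 0x20007  P=1,RW=1,US=1,PS=0
  L2 @0x20[16] → 0x22007  P=1,RW=1,US=1,PS=0
  ⇒ phys 0x22D51  [3 reads]
#1 VA=0x74240BF7A (w,user):
  L0 @0x1A[29] → 0x23007  P=1,RW=1,US=1,PS=0
  L1 @0x23[18] → 0x24007  P=1,RW=1,US=1,PS=0
  L2 @0x24[11] → 0x25005  P=1,RW=0,US=1,PS=0
  ⇒ fault: PROTECTION_VIOLATION  — 3 lookups
#2 VA=0x401E1473D (w,kernel):
  L0 @0x1A[16] → 0x27007  P=1,RW=1,US=1,PS=0
  L1 @0x27[15] → 0x28007  P=1,RW=1,US=1,PS=0
  L2 @0x28[20] → 0x2B007  P=1,RW=1,US=1,PS=0
  ⇒ phys 0x2B73D  [3 reads]
#3 VA=0x381A1C44B (r,kernel):
  L0 @0x1A[14] → 0x2F007  P=1,RW=1,US=1,PS=0
  L1 @0x2F[13] → 0x32007  P=1,RW=1,US=1,PS=0
  L2 @0x32[28] → 0x33007  P=1,RW=1,US=1,PS=0
  ⇒ phys 0x3344B  [3 reads]
#4 VA=0x203E0BD93 (w,user):
  L0 @0x1A[8] → 0x37007  P=1,RW=1,US=1,PS=0
  L1 @0x37[31] → 0x39007  P=1,RW=1,US=1,PS=0
  L2 @0x39[11] → 0x3A005  P=1,RW=0,US=1,PS=0
  ⇒ fault: PROTECTION_VIOLATION  — 3 lookups
#5 VA=0x48361AE36 (w,kernel):
  L0 @0x1A[18] → 0x3C007  P=1,RW=1,US=1,PS=0
  L1 @0x3C[27] → 0x3D007  P=1,RW=1,US=1,PS=0
  L2 @0x3D[26] → 0x40007  P=1,RW=1,US=1,PS=0
  ⇒ phys 0x40E36  [3 reads]

Access #3 PA: 0x3344B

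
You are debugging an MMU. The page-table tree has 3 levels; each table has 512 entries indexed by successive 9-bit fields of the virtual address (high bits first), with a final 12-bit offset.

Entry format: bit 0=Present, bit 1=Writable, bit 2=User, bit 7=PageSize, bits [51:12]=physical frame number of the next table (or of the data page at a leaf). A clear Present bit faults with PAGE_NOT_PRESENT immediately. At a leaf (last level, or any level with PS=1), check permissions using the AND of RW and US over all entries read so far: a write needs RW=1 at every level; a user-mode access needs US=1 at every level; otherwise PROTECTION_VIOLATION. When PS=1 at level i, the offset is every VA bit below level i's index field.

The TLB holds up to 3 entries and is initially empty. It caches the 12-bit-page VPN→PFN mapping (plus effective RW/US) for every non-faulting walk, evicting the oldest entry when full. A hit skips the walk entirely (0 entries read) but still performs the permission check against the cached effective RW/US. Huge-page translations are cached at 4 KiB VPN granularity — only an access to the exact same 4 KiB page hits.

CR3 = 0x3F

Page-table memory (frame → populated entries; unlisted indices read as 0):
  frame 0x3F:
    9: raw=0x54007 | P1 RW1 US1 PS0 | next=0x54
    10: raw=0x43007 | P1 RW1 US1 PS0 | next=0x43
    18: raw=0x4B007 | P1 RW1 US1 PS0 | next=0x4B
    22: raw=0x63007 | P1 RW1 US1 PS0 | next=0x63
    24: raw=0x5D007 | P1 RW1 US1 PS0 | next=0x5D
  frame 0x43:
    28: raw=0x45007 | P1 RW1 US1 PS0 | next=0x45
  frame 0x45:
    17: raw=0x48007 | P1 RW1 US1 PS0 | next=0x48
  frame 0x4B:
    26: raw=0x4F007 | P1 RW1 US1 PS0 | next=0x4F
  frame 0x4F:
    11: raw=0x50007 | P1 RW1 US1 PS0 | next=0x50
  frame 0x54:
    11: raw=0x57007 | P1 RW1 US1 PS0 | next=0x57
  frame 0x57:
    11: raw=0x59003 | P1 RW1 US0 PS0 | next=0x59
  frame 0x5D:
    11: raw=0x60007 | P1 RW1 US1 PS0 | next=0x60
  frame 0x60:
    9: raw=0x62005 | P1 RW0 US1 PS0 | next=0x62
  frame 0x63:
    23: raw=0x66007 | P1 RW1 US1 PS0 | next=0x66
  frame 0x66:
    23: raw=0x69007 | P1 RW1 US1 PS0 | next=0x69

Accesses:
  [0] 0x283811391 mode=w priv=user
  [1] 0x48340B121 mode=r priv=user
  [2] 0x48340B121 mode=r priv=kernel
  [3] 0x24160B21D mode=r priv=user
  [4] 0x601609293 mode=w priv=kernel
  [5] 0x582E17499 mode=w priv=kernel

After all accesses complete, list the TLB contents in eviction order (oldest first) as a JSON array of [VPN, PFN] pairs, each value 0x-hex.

Trace:
#0 VA=0x283811391 (w,user):
  L0: frame=0x3F idx=10 entry=0x43007 [P=1 RW=1 US=1 PS=0]
  L1: frame=0x43 idx=28 entry=0x45007 [P=1 RW=1 US=1 PS=0]
  L2: frame=0x45 idx=17 entry=0x48007 [P=1 RW=1 US=1 PS=0]
  → PA=0x48391  (3 entries read)
#1 VA=0x48340B121 (r,user):
  L0: frame=0x3F idx=18 entry=0x4B007 [P=1 RW=1 US=1 PS=0]
  L1: frame=0x4B idx=26 entry=0x4F007 [P=1 RW=1 US=1 PS=0]
  L2: frame=0x4F idx=11 entry=0x50007 [P=1 RW=1 US=1 PS=0]
  → PA=0x50121  (3 entries read)
#2 VA=0x48340B121 (r,kernel):
  TLB hit vpn=0x48340B → PA=0x50121
#3 VA=0x24160B21D (r,user):
  L0: frame=0x3F idx=9 entry=0x54007 [P=1 RW=1 US=1 PS=0]
  L1: frame=0x54 idx=11 entry=0x57007 [P=1 RW=1 US=1 PS=0]
  L2: frame=0x57 idx=11 entry=0x59003 [P=1 RW=1 US=0 PS=0]
  ⇒ fault: PROTECTION_VIOLATION  — 3 lookups
#4 VA=0x601609293 (w,kernel):
  L0: frame=0x3F idx=24 entry=0x5D007 [P=1 RW=1 US=1 PS=0]
  L1: frame=0x5D idx=11 entry=0x60007 [P=1 RW=1 US=1 PS=0]
  L2: frame=0x60 idx=9 entry=0x62005 [P=1 RW=0 US=1 PS=0]
  ⇒ fault: PROTECTION_VIOLATION  — 3 lookups
#5 VA=0x582E17499 (w,kernel):
  L0: frame=0x3F idx=22 entry=0x63007 [P=1 RW=1 US=1 PS=0]
  L1: frame=0x63 idx=23 entry=0x66007 [P=1 RW=1 US=1 PS=0]
  L2: frame=0x66 idx=23 entry=0x69007 [P=1 RW=1 US=1 PS=0]
  → PA=0x69499  (3 entries read)

TLB: [["0x283811", "0x48"], ["0x48340B", "0x50"], ["0x582E17", "0x69"]]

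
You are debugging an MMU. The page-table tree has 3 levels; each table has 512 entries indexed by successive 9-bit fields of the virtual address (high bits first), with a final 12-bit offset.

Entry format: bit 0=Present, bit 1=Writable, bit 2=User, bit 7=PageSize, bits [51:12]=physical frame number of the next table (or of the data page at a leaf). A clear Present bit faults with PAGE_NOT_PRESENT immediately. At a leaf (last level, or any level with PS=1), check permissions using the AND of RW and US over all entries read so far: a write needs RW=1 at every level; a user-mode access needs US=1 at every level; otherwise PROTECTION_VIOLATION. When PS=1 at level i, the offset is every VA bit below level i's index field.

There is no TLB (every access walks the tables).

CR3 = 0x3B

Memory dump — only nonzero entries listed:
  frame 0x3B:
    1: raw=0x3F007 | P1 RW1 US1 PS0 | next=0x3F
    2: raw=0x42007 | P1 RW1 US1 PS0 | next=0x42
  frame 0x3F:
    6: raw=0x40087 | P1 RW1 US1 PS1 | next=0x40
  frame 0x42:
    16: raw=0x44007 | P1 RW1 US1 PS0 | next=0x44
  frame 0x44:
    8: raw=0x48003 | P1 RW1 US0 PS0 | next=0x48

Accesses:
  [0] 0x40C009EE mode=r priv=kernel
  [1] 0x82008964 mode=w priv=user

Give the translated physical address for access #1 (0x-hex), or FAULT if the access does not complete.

Per-access translation:
#0 VA=0x40C009EE (r,kernel):
  L0: frame=0x3B idx=1 entry=0x3F007 [P=1 RW=1 US=1 PS=0]
  L1: frame=0x3F idx=6 entry=0x40087 [P=1 RW=1 US=1 PS=1]
  ✓ 0x409EE (huge @L1)  — 2 lookups
#1 VA=0x82008964 (w,user):
  L0: frame=0x3B idx=2 entry=0x42007 [P=1 RW=1 US=1 PS=0]
  L1: frame=0x42 idx=16 entry=0x44007 [P=1 RW=1 US=1 PS=0]
  L2: frame=0x44 idx=8 entry=0x48003 [P=1 RW=1 US=0 PS=0]
  ⇒ fault: PROTECTION_VIOLATION  — 3 lookups

Access #1 PA: FAULT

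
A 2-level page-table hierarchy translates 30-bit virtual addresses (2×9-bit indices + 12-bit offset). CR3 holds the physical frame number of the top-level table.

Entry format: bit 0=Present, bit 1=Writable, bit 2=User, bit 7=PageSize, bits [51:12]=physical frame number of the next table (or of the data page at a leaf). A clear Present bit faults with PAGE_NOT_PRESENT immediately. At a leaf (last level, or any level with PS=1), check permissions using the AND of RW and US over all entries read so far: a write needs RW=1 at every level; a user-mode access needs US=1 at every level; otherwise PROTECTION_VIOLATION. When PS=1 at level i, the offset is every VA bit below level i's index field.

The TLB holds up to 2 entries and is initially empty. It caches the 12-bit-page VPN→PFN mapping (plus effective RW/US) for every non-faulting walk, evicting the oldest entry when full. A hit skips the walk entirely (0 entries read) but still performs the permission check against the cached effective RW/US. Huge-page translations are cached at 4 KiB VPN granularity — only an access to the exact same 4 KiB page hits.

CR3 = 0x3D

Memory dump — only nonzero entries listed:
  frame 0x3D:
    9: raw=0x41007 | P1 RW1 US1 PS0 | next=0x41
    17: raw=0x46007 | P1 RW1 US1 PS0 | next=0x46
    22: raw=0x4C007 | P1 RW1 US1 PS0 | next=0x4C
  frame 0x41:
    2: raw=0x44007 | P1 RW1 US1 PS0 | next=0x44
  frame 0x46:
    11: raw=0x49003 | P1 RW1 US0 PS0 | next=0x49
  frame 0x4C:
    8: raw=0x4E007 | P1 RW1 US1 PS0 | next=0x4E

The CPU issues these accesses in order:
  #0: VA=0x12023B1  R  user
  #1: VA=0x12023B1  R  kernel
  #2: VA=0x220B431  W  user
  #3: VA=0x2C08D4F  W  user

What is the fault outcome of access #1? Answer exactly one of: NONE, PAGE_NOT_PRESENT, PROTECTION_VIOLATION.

Trace:
#0 VA=0x12023B1 (r,user):
  L0: frame=0x3D idx=9 entry=0x41007 [P=1 RW=1 US=1 PS=0]
  L1: frame=0x41 idx=2 entry=0x44007 [P=1 RW=1 US=1 PS=0]
  ✓ 0x443B1  — 2 lookups
#1 VA=0x12023B1 (r,kernel):
  TLB hit vpn=0x1202 → PA=0x443B1
#2 VA=0x220B431 (w,user):
  L0: frame=0x3D idx=17 entry=0x46007 [P=1 RW=1 US=1 PS=0]
  L1: frame=0x46 idx=11 entry=0x49003 [P=1 RW=1 US=0 PS=0]
  ⇒ fault: PROTECTION_VIOLATION  — 2 lookups
#3 VA=0x2C08D4F (w,user):
  L0: frame=0x3D idx=22 entry=0x4C007 [P=1 RW=1 US=1 PS=0]
  L1: frame=0x4C idx=8 entry=0x4E007 [P=1 RW=1 US=1 PS=0]
  ✓ 0x4ED4F  — 2 lookups

Access #1 fault: NONE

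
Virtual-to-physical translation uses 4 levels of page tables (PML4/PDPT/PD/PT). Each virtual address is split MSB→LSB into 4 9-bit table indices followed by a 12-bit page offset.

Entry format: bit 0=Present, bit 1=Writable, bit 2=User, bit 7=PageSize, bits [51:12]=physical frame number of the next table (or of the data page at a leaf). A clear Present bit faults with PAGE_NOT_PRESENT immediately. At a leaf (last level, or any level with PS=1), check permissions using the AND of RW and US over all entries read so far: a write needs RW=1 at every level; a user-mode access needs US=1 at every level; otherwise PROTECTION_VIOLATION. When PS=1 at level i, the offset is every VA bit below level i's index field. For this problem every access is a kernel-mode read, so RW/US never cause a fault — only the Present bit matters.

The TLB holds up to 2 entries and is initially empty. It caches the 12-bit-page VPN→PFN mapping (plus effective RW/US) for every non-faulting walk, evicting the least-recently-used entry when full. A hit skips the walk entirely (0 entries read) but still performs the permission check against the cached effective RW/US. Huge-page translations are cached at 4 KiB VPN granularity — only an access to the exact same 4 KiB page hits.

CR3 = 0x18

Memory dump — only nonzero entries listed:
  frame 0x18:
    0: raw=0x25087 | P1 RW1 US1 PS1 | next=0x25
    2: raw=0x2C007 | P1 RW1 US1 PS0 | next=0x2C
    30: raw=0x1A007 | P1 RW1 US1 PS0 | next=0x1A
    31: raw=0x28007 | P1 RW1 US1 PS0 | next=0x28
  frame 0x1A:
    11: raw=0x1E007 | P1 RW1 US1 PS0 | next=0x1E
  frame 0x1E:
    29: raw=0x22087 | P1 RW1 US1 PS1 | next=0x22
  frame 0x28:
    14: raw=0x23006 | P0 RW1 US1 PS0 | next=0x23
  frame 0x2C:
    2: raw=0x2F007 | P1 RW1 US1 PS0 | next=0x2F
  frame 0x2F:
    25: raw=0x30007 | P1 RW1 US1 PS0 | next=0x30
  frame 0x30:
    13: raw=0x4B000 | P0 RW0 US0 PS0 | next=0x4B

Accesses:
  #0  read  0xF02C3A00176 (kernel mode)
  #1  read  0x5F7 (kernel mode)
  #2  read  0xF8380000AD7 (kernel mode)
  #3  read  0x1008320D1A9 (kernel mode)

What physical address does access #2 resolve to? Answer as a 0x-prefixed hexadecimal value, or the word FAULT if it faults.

Trace:
#0 VA=0xF02C3A00176 (r,kernel):
  L0: frame=0x18 idx=30 entry=0x1A007 [P=1 RW=1 US=1 PS=0]
  L1: frame=0x1A idx=11 entry=0x1E007 [P=1 RW=1 US=1 PS=0]
  L2: frame=0x1E idx=29 entry=0x22087 [P=1 RW=1 US=1 PS=1]
  ✓ 0x22176 (huge @L2)  — 3 lookups
#1 VA=0x5F7 (r,kernel):
  L0: frame=0x18 idx=0 entry=0x25087 [P=1 RW=1 US=1 PS=1]
  ✓ 0x255F7 (huge @L0)  — 1 lookups
#2 VA=0xF8380000AD7 (r,kernel):
  L0: frame=0x18 idx=31 entry=0x28007 [P=1 RW=1 US=1 PS=0]
  L1: frame=0x28 idx=14 entry=0x23006 [P=0 RW=1 US=1 PS=0]
  → PAGE_NOT_PRESENT  (2 entries read)
#3 VA=0x1008320D1A9 (r,kernel):
  L0: frame=0x18 idx=2 entry=0x2C007 [P=1 RW=1 US=1 PS=0]
  L1: frame=0x2C idx=2 entry=0x2F007 [P=1 RW=1 US=1 PS=0]
  L2: frame=0x2F idx=25 entry=0x30007 [P=1 RW=1 US=1 PS=0]
  L3: frame=0x30 idx=13 entry=0x4B000 [P=0 RW=0 US=0 PS=0]
  → PAGE_NOT_PRESENT  (4 entries read)

Access #2 PA: FAULT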